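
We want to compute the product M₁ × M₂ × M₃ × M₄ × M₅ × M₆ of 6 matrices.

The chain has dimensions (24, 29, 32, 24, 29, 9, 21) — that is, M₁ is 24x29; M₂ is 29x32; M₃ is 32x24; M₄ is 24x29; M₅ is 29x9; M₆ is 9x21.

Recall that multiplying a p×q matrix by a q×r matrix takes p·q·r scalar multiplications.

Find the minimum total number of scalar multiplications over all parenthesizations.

32328

Adjacent pairs: M₁M₂ = 24·29·32 = 22272; M₂M₃ = 29·32·24 = 22272; M₃M₄ = 32·24·29 = 22272; M₄M₅ = 24·29·9 = 6264; M₅M₆ = 29·9·21 = 5481.
Length 3: M₁..M₃: k=1: 0+22272+24·29·24=38976; k=2: 22272+0+24·32·24=40704 → min 38976 | M₂..M₄: k=2: 0+22272+29·32·29=49184; k=3: 22272+0+29·24·29=42456 → min 42456 | M₃..M₅: k=3: 0+6264+32·24·9=13176; k=4: 22272+0+32·29·9=30624 → min 13176 | M₄..M₆: k=4: 0+5481+24·29·21=20097; k=5: 6264+0+24·9·21=10800 → min 10800.
Length 4: M₁..M₄: k=1: 0+42456+24·29·29=62640; k=2: 22272+22272+24·32·29=66816; k=3: 38976+0+24·24·29=55680 → min 55680 | M₂..M₅: k=2: 0+13176+29·32·9=21528; k=3: 22272+6264+29·24·9=34800; k=4: 42456+0+29·29·9=50025 → min 21528 | M₃..M₆: k=3: 0+10800+32·24·21=26928; k=4: 22272+5481+32·29·21=47241; k=5: 13176+0+32·9·21=19224 → min 19224.
Length 5: M₁..M₅: k=1: 0+21528+24·29·9=27792; k=2: 22272+13176+24·32·9=42360; k=3: 38976+6264+24·24·9=50424; k=4: 55680+0+24·29·9=61944 → min 27792 | M₂..M₆: k=2: 0+19224+29·32·21=38712; k=3: 22272+10800+29·24·21=47688; k=4: 42456+5481+29·29·21=65598; k=5: 21528+0+29·9·21=27009 → min 27009.
Length 6: M₁..M₆: k=1: 0+27009+24·29·21=41625; k=2: 22272+19224+24·32·21=57624; k=3: 38976+10800+24·24·21=61872; k=4: 55680+5481+24·29·21=75777; k=5: 27792+0+24·9·21=32328 → min 32328.
Optimal order: ((M₁ × (M₂ × (M₃ × (M₄ × M₅)))) × M₆) with cost 32328.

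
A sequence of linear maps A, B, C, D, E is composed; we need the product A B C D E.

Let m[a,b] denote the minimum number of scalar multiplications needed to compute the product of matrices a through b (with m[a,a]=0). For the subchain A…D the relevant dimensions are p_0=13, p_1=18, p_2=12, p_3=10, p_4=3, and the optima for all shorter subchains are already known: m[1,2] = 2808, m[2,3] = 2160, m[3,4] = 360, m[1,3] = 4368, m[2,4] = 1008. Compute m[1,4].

1710

m[1,4] = min over k∈[1,3] of m[1,k]+m[k+1,4]+p_{0}·p_k·p_{4}.
k=1: 0 + 1008 + 13·18·3 = 1710; k=2: 2808 + 360 + 13·12·3 = 3636; k=3: 4368 + 0 + 13·10·3 = 4758.
Minimum: 1710 at k=1.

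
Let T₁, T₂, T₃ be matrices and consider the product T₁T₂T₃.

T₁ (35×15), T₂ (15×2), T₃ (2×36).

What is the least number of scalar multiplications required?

Order (T₁(T₂T₃)): (T₂T₃): 15×2 by 2×36 → 15×36, cost 15·2·36 = 1080; (T₁(T₂T₃)): 35×15 by 15×36 → 35×36, cost 35·15·36 = 18900; cumulative 19980. Total 19980.
Order ((T₁T₂)T₃): (T₁T₂): 35×15 by 15×2 → 35×2, cost 35·15·2 = 1050; ((T₁T₂)T₃): 35×2 by 2×36 → 35×36, cost 35·2·36 = 2520; cumulative 3570. Total 3570.
Minimum: 3570.

3570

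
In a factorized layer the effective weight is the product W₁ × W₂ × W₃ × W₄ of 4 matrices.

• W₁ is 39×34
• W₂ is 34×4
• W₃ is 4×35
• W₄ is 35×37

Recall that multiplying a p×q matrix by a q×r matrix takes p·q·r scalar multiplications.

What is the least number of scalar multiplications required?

Adjacent pairs: W₁W₂ = 39·34·4 = 5304; W₂W₃ = 34·4·35 = 4760; W₃W₄ = 4·35·37 = 5180.
Length 3: W₁..W₃: k=1: 0+4760+39·34·35=51170; k=2: 5304+0+39·4·35=10764 → min 10764 | W₂..W₄: k=2: 0+5180+34·4·37=10212; k=3: 4760+0+34·35·37=48790 → min 10212.
Length 4: W₁..W₄: k=1: 0+10212+39·34·37=59274; k=2: 5304+5180+39·4·37=16256; k=3: 10764+0+39·35·37=61269 → min 16256.
Optimal order: ((W₁ × W₂) × (W₃ × W₄)) with cost 16256.

16256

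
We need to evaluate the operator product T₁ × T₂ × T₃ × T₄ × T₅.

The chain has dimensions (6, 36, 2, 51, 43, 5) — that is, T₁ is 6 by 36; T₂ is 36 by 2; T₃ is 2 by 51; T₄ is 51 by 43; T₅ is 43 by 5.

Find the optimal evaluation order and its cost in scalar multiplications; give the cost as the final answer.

5308

Adjacent pairs: T₁T₂ = 6·36·2 = 432; T₂T₃ = 36·2·51 = 3672; T₃T₄ = 2·51·43 = 4386; T₄T₅ = 51·43·5 = 10965.
Length 3: T₁..T₃: k=1: 0+3672+6·36·51=14688; k=2: 432+0+6·2·51=1044 → min 1044 | T₂..T₄: k=2: 0+4386+36·2·43=7482; k=3: 3672+0+36·51·43=82620 → min 7482 | T₃..T₅: k=3: 0+10965+2·51·5=11475; k=4: 4386+0+2·43·5=4816 → min 4816.
Length 4: T₁..T₄: k=1: 0+7482+6·36·43=16770; k=2: 432+4386+6·2·43=5334; k=3: 1044+0+6·51·43=14202 → min 5334 | T₂..T₅: k=2: 0+4816+36·2·5=5176; k=3: 3672+10965+36·51·5=23817; k=4: 7482+0+36·43·5=15222 → min 5176.
Length 5: T₁..T₅: k=1: 0+5176+6·36·5=6256; k=2: 432+4816+6·2·5=5308; k=3: 1044+10965+6·51·5=13539; k=4: 5334+0+6·43·5=6624 → min 5308.
Optimal parenthesization: ((T₁ × T₂) × ((T₃ × T₄) × T₅)) with cost 5308.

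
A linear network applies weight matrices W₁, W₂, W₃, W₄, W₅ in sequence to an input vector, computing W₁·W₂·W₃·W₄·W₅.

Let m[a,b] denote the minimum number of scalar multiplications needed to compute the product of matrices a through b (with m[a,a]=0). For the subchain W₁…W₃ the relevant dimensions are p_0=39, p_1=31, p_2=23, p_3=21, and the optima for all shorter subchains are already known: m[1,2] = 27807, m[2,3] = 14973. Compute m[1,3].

40362

m[1,3] = min over k∈[1,2] of m[1,k]+m[k+1,3]+p_{0}·p_k·p_{3}.
k=1: 0 + 14973 + 39·31·21 = 40362; k=2: 27807 + 0 + 39·23·21 = 46644.
Minimum: 40362 at k=1.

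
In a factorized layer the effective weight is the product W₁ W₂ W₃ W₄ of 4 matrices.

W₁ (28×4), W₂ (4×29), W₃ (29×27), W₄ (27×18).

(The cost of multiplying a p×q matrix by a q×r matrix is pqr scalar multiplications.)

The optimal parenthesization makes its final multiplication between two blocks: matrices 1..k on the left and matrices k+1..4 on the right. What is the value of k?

Adjacent pairs: W₁W₂ = 28·4·29 = 3248; W₂W₃ = 4·29·27 = 3132; W₃W₄ = 29·27·18 = 14094.
Length 3: W₁..W₃: k=1: 0+3132+28·4·27=6156; k=2: 3248+0+28·29·27=25172 → min 6156 | W₂..W₄: k=2: 0+14094+4·29·18=16182; k=3: 3132+0+4·27·18=5076 → min 5076.
Top-level splits: k=1: (W₁..W₁)·(W₂..W₄) → 0+5076+28·4·18 = 7092; k=2: (W₁..W₂)·(W₃..W₄) → 3248+14094+28·29·18 = 31958; k=3: (W₁..W₃)·(W₄..W₄) → 6156+0+28·27·18 = 19764.
Best split is after W₁, i.e. k = 1.

1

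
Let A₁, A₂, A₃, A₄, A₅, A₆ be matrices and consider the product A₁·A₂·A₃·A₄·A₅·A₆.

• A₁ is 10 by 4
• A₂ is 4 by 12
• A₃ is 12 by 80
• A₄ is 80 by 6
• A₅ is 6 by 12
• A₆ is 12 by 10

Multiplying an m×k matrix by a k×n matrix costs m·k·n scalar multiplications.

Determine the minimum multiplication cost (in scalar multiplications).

6928

Adjacent pairs: A₁A₂ = 10·4·12 = 480; A₂A₃ = 4·12·80 = 3840; A₃A₄ = 12·80·6 = 5760; A₄A₅ = 80·6·12 = 5760; A₅A₆ = 6·12·10 = 720.
Length 3: A₁..A₃: k=1: 0+3840+10·4·80=7040; k=2: 480+0+10·12·80=10080 → min 7040 | A₂..A₄: k=2: 0+5760+4·12·6=6048; k=3: 3840+0+4·80·6=5760 → min 5760 | A₃..A₅: k=3: 0+5760+12·80·12=17280; k=4: 5760+0+12·6·12=6624 → min 6624 | A₄..A₆: k=4: 0+720+80·6·10=5520; k=5: 5760+0+80·12·10=15360 → min 5520.
Length 4: A₁..A₄: k=1: 0+5760+10·4·6=6000; k=2: 480+5760+10·12·6=6960; k=3: 7040+0+10·80·6=11840 → min 6000 | A₂..A₅: k=2: 0+6624+4·12·12=7200; k=3: 3840+5760+4·80·12=13440; k=4: 5760+0+4·6·12=6048 → min 6048 | A₃..A₆: k=3: 0+5520+12·80·10=15120; k=4: 5760+720+12·6·10=7200; k=5: 6624+0+12·12·10=8064 → min 7200.
Length 5: A₁..A₅: k=1: 0+6048+10·4·12=6528; k=2: 480+6624+10·12·12=8544; k=3: 7040+5760+10·80·12=22400; k=4: 6000+0+10·6·12=6720 → min 6528 | A₂..A₆: k=2: 0+7200+4·12·10=7680; k=3: 3840+5520+4·80·10=12560; k=4: 5760+720+4·6·10=6720; k=5: 6048+0+4·12·10=6528 → min 6528.
Length 6: A₁..A₆: k=1: 0+6528+10·4·10=6928; k=2: 480+7200+10·12·10=8880; k=3: 7040+5520+10·80·10=20560; k=4: 6000+720+10·6·10=7320; k=5: 6528+0+10·12·10=7728 → min 6928.
Optimal order: (A₁·((((A₂·A₃)·A₄)·A₅)·A₆)) with cost 6928.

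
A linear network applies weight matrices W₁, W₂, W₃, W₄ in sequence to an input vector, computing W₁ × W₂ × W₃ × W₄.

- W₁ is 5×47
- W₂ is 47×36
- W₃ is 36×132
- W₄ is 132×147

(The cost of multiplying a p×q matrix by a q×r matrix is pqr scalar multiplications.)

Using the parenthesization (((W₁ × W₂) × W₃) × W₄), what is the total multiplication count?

(W₁ × W₂): 5×47 by 47×36 → 5×36, cost 5·47·36 = 8460
((W₁ × W₂) × W₃): 5×36 by 36×132 → 5×132, cost 5·36·132 = 23760; cumulative 32220
(((W₁ × W₂) × W₃) × W₄): 5×132 by 132×147 → 5×147, cost 5·132·147 = 97020; cumulative 129240
Total: 129240 scalar multiplications.

129240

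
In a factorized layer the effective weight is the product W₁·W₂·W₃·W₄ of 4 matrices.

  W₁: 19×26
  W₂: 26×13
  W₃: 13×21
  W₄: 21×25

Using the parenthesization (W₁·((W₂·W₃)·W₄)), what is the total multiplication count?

33098

(W₂·W₃): 26×13 by 13×21 → 26×21, cost 26·13·21 = 7098
((W₂·W₃)·W₄): 26×21 by 21×25 → 26×25, cost 26·21·25 = 13650; cumulative 20748
(W₁·((W₂·W₃)·W₄)): 19×26 by 26×25 → 19×25, cost 19·26·25 = 12350; cumulative 33098
Total: 33098 scalar multiplications.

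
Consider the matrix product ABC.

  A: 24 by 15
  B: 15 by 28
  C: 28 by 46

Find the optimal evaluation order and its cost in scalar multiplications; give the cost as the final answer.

35880

(A(BC)): cost 35880.
((AB)C): cost 40992.
Optimal: (A(BC)) with cost 35880.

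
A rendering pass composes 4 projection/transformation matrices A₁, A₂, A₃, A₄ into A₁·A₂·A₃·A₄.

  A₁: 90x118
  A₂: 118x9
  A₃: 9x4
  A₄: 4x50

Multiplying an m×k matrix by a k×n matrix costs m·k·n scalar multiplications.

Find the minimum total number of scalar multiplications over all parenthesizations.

Adjacent pairs: A₁A₂ = 90·118·9 = 95580; A₂A₃ = 118·9·4 = 4248; A₃A₄ = 9·4·50 = 1800.
Length 3: A₁..A₃: k=1: 0+4248+90·118·4=46728; k=2: 95580+0+90·9·4=98820 → min 46728 | A₂..A₄: k=2: 0+1800+118·9·50=54900; k=3: 4248+0+118·4·50=27848 → min 27848.
Length 4: A₁..A₄: k=1: 0+27848+90·118·50=558848; k=2: 95580+1800+90·9·50=137880; k=3: 46728+0+90·4·50=64728 → min 64728.
Optimal order: ((A₁·(A₂·A₃))·A₄) with cost 64728.

64728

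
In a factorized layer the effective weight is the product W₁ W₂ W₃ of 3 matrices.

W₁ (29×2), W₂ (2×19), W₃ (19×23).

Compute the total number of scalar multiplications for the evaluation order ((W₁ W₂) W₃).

13775

(W₁ W₂): 29×2 by 2×19 → 29×19, cost 29·2·19 = 1102
((W₁ W₂) W₃): 29×19 by 19×23 → 29×23, cost 29·19·23 = 12673; cumulative 13775
Total: 13775 scalar multiplications.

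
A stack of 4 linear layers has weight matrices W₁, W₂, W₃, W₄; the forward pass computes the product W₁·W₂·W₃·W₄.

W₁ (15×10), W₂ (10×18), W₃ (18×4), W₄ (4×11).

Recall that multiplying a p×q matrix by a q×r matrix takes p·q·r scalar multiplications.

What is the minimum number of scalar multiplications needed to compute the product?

Adjacent pairs: W₁W₂ = 15·10·18 = 2700; W₂W₃ = 10·18·4 = 720; W₃W₄ = 18·4·11 = 792.
Length 3: W₁..W₃: k=1: 0+720+15·10·4=1320; k=2: 2700+0+15·18·4=3780 → min 1320 | W₂..W₄: k=2: 0+792+10·18·11=2772; k=3: 720+0+10·4·11=1160 → min 1160.
Length 4: W₁..W₄: k=1: 0+1160+15·10·11=2810; k=2: 2700+792+15·18·11=6462; k=3: 1320+0+15·4·11=1980 → min 1980.
Optimal order: ((W₁·(W₂·W₃))·W₄) with cost 1980.

1980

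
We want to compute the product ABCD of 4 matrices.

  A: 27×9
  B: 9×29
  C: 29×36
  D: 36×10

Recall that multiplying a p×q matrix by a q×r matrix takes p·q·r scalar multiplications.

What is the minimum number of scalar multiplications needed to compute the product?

15066

Adjacent pairs: AB = 27·9·29 = 7047; BC = 9·29·36 = 9396; CD = 29·36·10 = 10440.
Length 3: A..C: k=1: 0+9396+27·9·36=18144; k=2: 7047+0+27·29·36=35235 → min 18144 | B..D: k=2: 0+10440+9·29·10=13050; k=3: 9396+0+9·36·10=12636 → min 12636.
Length 4: A..D: k=1: 0+12636+27·9·10=15066; k=2: 7047+10440+27·29·10=25317; k=3: 18144+0+27·36·10=27864 → min 15066.
Optimal order: (A((BC)D)) with cost 15066.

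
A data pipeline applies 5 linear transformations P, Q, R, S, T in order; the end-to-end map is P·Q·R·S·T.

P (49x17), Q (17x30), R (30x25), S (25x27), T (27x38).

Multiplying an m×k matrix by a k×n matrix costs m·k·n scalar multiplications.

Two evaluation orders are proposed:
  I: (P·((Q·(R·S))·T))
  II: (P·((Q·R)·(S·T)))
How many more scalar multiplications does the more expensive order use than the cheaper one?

Order I = (P·((Q·(R·S))·T)): (R·S): 30×25 by 25×27 → 30×27, cost 30·25·27 = 20250; (Q·(R·S)): 17×30 by 30×27 → 17×27, cost 17·30·27 = 13770; cumulative 34020; ((Q·(R·S))·T): 17×27 by 27×38 → 17×38, cost 17·27·38 = 17442; cumulative 51462; (P·((Q·(R·S))·T)): 49×17 by 17×38 → 49×38, cost 49·17·38 = 31654; cumulative 83116. Total 83116.
Order II = (P·((Q·R)·(S·T))): (Q·R): 17×30 by 30×25 → 17×25, cost 17·30·25 = 12750; (S·T): 25×27 by 27×38 → 25×38, cost 25·27·38 = 25650; ((Q·R)·(S·T)): 17×25 by 25×38 → 17×38, cost 17·25·38 = 16150; cumulative 54550; (P·((Q·R)·(S·T))): 49×17 by 17×38 → 49×38, cost 49·17·38 = 31654; cumulative 86204. Total 86204.
Difference: |83116 − 86204| = 3088.

3088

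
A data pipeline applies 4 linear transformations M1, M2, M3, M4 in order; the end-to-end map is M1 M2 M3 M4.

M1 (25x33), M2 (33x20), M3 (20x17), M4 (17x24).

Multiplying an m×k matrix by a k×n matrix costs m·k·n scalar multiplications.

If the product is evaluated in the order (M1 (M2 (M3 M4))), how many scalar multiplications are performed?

(M3 M4): 20×17 by 17×24 → 20×24, cost 20·17·24 = 8160
(M2 (M3 M4)): 33×20 by 20×24 → 33×24, cost 33·20·24 = 15840; cumulative 24000
(M1 (M2 (M3 M4))): 25×33 by 33×24 → 25×24, cost 25·33·24 = 19800; cumulative 43800
Total: 43800 scalar multiplications.

43800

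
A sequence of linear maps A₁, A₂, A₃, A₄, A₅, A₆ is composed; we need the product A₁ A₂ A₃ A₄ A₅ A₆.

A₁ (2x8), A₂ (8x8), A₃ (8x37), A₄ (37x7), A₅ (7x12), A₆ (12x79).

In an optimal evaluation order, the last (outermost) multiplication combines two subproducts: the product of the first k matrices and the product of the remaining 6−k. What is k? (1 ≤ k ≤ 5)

5

Adjacent pairs: A₁A₂ = 2·8·8 = 128; A₂A₃ = 8·8·37 = 2368; A₃A₄ = 8·37·7 = 2072; A₄A₅ = 37·7·12 = 3108; A₅A₆ = 7·12·79 = 6636.
Length 3: A₁..A₃: k=1: 0+2368+2·8·37=2960; k=2: 128+0+2·8·37=720 → min 720 | A₂..A₄: k=2: 0+2072+8·8·7=2520; k=3: 2368+0+8·37·7=4440 → min 2520 | A₃..A₅: k=3: 0+3108+8·37·12=6660; k=4: 2072+0+8·7·12=2744 → min 2744 | A₄..A₆: k=4: 0+6636+37·7·79=27097; k=5: 3108+0+37·12·79=38184 → min 27097.
Length 4: A₁..A₄: k=1: 0+2520+2·8·7=2632; k=2: 128+2072+2·8·7=2312; k=3: 720+0+2·37·7=1238 → min 1238 | A₂..A₅: k=2: 0+2744+8·8·12=3512; k=3: 2368+3108+8·37·12=9028; k=4: 2520+0+8·7·12=3192 → min 3192 | A₃..A₆: k=3: 0+27097+8·37·79=50481; k=4: 2072+6636+8·7·79=13132; k=5: 2744+0+8·12·79=10328 → min 10328.
Length 5: A₁..A₅: k=1: 0+3192+2·8·12=3384; k=2: 128+2744+2·8·12=3064; k=3: 720+3108+2·37·12=4716; k=4: 1238+0+2·7·12=1406 → min 1406 | A₂..A₆: k=2: 0+10328+8·8·79=15384; k=3: 2368+27097+8·37·79=52849; k=4: 2520+6636+8·7·79=13580; k=5: 3192+0+8·12·79=10776 → min 10776.
Top-level splits: k=1: (A₁..A₁)·(A₂..A₆) → 0+10776+2·8·79 = 12040; k=2: (A₁..A₂)·(A₃..A₆) → 128+10328+2·8·79 = 11720; k=3: (A₁..A₃)·(A₄..A₆) → 720+27097+2·37·79 = 33663; k=4: (A₁..A₄)·(A₅..A₆) → 1238+6636+2·7·79 = 8980; k=5: (A₁..A₅)·(A₆..A₆) → 1406+0+2·12·79 = 3302.
Best split is after A₅, i.e. k = 5.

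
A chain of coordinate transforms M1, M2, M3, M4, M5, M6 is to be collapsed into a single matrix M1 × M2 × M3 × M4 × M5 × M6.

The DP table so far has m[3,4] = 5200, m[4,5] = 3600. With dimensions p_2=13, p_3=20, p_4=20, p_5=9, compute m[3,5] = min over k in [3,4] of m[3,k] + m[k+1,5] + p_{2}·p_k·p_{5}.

m[3,5] = min over k∈[3,4] of m[3,k]+m[k+1,5]+p_{2}·p_k·p_{5}.
k=3: 0 + 3600 + 13·20·9 = 5940; k=4: 5200 + 0 + 13·20·9 = 7540.
Minimum: 5940 at k=3.

5940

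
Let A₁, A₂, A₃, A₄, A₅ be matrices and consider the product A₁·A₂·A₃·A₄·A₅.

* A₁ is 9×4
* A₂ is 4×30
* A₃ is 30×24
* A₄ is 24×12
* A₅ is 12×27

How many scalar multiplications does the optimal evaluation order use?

Adjacent pairs: A₁A₂ = 9·4·30 = 1080; A₂A₃ = 4·30·24 = 2880; A₃A₄ = 30·24·12 = 8640; A₄A₅ = 24·12·27 = 7776.
Length 3: A₁..A₃: k=1: 0+2880+9·4·24=3744; k=2: 1080+0+9·30·24=7560 → min 3744 | A₂..A₄: k=2: 0+8640+4·30·12=10080; k=3: 2880+0+4·24·12=4032 → min 4032 | A₃..A₅: k=3: 0+7776+30·24·27=27216; k=4: 8640+0+30·12·27=18360 → min 18360.
Length 4: A₁..A₄: k=1: 0+4032+9·4·12=4464; k=2: 1080+8640+9·30·12=12960; k=3: 3744+0+9·24·12=6336 → min 4464 | A₂..A₅: k=2: 0+18360+4·30·27=21600; k=3: 2880+7776+4·24·27=13248; k=4: 4032+0+4·12·27=5328 → min 5328.
Length 5: A₁..A₅: k=1: 0+5328+9·4·27=6300; k=2: 1080+18360+9·30·27=26730; k=3: 3744+7776+9·24·27=17352; k=4: 4464+0+9·12·27=7380 → min 6300.
Optimal order: (A₁·(((A₂·A₃)·A₄)·A₅)) with cost 6300.

6300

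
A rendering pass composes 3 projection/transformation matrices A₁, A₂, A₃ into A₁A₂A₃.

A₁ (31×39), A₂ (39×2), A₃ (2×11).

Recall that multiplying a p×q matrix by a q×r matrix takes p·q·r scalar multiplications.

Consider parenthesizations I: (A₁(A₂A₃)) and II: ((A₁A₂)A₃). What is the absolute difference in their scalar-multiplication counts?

Order I = (A₁(A₂A₃)): (A₂A₃): 39×2 by 2×11 → 39×11, cost 39·2·11 = 858; (A₁(A₂A₃)): 31×39 by 39×11 → 31×11, cost 31·39·11 = 13299; cumulative 14157. Total 14157.
Order II = ((A₁A₂)A₃): (A₁A₂): 31×39 by 39×2 → 31×2, cost 31·39·2 = 2418; ((A₁A₂)A₃): 31×2 by 2×11 → 31×11, cost 31·2·11 = 682; cumulative 3100. Total 3100.
Difference: |14157 − 3100| = 11057.

11057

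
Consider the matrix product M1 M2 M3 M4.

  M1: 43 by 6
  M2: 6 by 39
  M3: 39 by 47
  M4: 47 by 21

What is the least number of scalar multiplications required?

Adjacent pairs: M1M2 = 43·6·39 = 10062; M2M3 = 6·39·47 = 10998; M3M4 = 39·47·21 = 38493.
Length 3: M1..M3: k=1: 0+10998+43·6·47=23124; k=2: 10062+0+43·39·47=88881 → min 23124 | M2..M4: k=2: 0+38493+6·39·21=43407; k=3: 10998+0+6·47·21=16920 → min 16920.
Length 4: M1..M4: k=1: 0+16920+43·6·21=22338; k=2: 10062+38493+43·39·21=83772; k=3: 23124+0+43·47·21=65565 → min 22338.
Optimal order: (M1 ((M2 M3) M4)) with cost 22338.

22338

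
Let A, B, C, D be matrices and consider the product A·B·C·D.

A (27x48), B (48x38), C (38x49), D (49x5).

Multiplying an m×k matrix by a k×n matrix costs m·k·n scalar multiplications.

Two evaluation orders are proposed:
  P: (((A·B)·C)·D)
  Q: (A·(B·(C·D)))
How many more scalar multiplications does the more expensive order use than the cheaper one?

Order P = (((A·B)·C)·D): (A·B): 27×48 by 48×38 → 27×38, cost 27·48·38 = 49248; ((A·B)·C): 27×38 by 38×49 → 27×49, cost 27·38·49 = 50274; cumulative 99522; (((A·B)·C)·D): 27×49 by 49×5 → 27×5, cost 27·49·5 = 6615; cumulative 106137. Total 106137.
Order Q = (A·(B·(C·D))): (C·D): 38×49 by 49×5 → 38×5, cost 38·49·5 = 9310; (B·(C·D)): 48×38 by 38×5 → 48×5, cost 48·38·5 = 9120; cumulative 18430; (A·(B·(C·D))): 27×48 by 48×5 → 27×5, cost 27·48·5 = 6480; cumulative 24910. Total 24910.
Difference: |106137 − 24910| = 81227.

81227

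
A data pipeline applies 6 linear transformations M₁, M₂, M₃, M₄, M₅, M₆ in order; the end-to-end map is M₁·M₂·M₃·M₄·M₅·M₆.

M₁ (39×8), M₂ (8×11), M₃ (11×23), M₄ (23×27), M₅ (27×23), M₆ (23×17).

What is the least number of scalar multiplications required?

20392

Adjacent pairs: M₁M₂ = 39·8·11 = 3432; M₂M₃ = 8·11·23 = 2024; M₃M₄ = 11·23·27 = 6831; M₄M₅ = 23·27·23 = 14283; M₅M₆ = 27·23·17 = 10557.
Length 3: M₁..M₃: k=1: 0+2024+39·8·23=9200; k=2: 3432+0+39·11·23=13299 → min 9200 | M₂..M₄: k=2: 0+6831+8·11·27=9207; k=3: 2024+0+8·23·27=6992 → min 6992 | M₃..M₅: k=3: 0+14283+11·23·23=20102; k=4: 6831+0+11·27·23=13662 → min 13662 | M₄..M₆: k=4: 0+10557+23·27·17=21114; k=5: 14283+0+23·23·17=23276 → min 21114.
Length 4: M₁..M₄: k=1: 0+6992+39·8·27=15416; k=2: 3432+6831+39·11·27=21846; k=3: 9200+0+39·23·27=33419 → min 15416 | M₂..M₅: k=2: 0+13662+8·11·23=15686; k=3: 2024+14283+8·23·23=20539; k=4: 6992+0+8·27·23=11960 → min 11960 | M₃..M₆: k=3: 0+21114+11·23·17=25415; k=4: 6831+10557+11·27·17=22437; k=5: 13662+0+11·23·17=17963 → min 17963.
Length 5: M₁..M₅: k=1: 0+11960+39·8·23=19136; k=2: 3432+13662+39·11·23=26961; k=3: 9200+14283+39·23·23=44114; k=4: 15416+0+39·27·23=39635 → min 19136 | M₂..M₆: k=2: 0+17963+8·11·17=19459; k=3: 2024+21114+8·23·17=26266; k=4: 6992+10557+8·27·17=21221; k=5: 11960+0+8·23·17=15088 → min 15088.
Length 6: M₁..M₆: k=1: 0+15088+39·8·17=20392; k=2: 3432+17963+39·11·17=28688; k=3: 9200+21114+39·23·17=45563; k=4: 15416+10557+39·27·17=43874; k=5: 19136+0+39·23·17=34385 → min 20392.
Optimal order: (M₁·((((M₂·M₃)·M₄)·M₅)·M₆)) with cost 20392.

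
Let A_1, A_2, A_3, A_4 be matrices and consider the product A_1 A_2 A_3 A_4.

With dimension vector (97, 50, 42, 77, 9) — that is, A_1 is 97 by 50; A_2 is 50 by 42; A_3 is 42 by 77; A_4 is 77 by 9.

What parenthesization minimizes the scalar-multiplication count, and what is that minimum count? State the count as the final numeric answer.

Adjacent pairs: A_1A_2 = 97·50·42 = 203700; A_2A_3 = 50·42·77 = 161700; A_3A_4 = 42·77·9 = 29106.
Length 3: A_1..A_3: k=1: 0+161700+97·50·77=535150; k=2: 203700+0+97·42·77=517398 → min 517398 | A_2..A_4: k=2: 0+29106+50·42·9=48006; k=3: 161700+0+50·77·9=196350 → min 48006.
Length 4: A_1..A_4: k=1: 0+48006+97·50·9=91656; k=2: 203700+29106+97·42·9=269472; k=3: 517398+0+97·77·9=584619 → min 91656.
Optimal parenthesization: (A_1 (A_2 (A_3 A_4))) with cost 91656.

91656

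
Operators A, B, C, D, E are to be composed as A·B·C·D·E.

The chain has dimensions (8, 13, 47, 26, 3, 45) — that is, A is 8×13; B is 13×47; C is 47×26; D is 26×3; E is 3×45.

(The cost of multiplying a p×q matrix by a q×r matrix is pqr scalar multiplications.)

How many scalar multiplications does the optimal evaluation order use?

6891

Adjacent pairs: AB = 8·13·47 = 4888; BC = 13·47·26 = 15886; CD = 47·26·3 = 3666; DE = 26·3·45 = 3510.
Length 3: A..C: k=1: 0+15886+8·13·26=18590; k=2: 4888+0+8·47·26=14664 → min 14664 | B..D: k=2: 0+3666+13·47·3=5499; k=3: 15886+0+13·26·3=16900 → min 5499 | C..E: k=3: 0+3510+47·26·45=58500; k=4: 3666+0+47·3·45=10011 → min 10011.
Length 4: A..D: k=1: 0+5499+8·13·3=5811; k=2: 4888+3666+8·47·3=9682; k=3: 14664+0+8·26·3=15288 → min 5811 | B..E: k=2: 0+10011+13·47·45=37506; k=3: 15886+3510+13·26·45=34606; k=4: 5499+0+13·3·45=7254 → min 7254.
Length 5: A..E: k=1: 0+7254+8·13·45=11934; k=2: 4888+10011+8·47·45=31819; k=3: 14664+3510+8·26·45=27534; k=4: 5811+0+8·3·45=6891 → min 6891.
Optimal order: ((A·(B·(C·D)))·E) with cost 6891.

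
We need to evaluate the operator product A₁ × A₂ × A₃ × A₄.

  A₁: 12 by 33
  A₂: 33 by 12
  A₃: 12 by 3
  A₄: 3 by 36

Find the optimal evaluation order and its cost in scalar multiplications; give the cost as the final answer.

3672

Adjacent pairs: A₁A₂ = 12·33·12 = 4752; A₂A₃ = 33·12·3 = 1188; A₃A₄ = 12·3·36 = 1296.
Length 3: A₁..A₃: k=1: 0+1188+12·33·3=2376; k=2: 4752+0+12·12·3=5184 → min 2376 | A₂..A₄: k=2: 0+1296+33·12·36=15552; k=3: 1188+0+33·3·36=4752 → min 4752.
Length 4: A₁..A₄: k=1: 0+4752+12·33·36=19008; k=2: 4752+1296+12·12·36=11232; k=3: 2376+0+12·3·36=3672 → min 3672.
Optimal parenthesization: ((A₁ × (A₂ × A₃)) × A₄) with cost 3672.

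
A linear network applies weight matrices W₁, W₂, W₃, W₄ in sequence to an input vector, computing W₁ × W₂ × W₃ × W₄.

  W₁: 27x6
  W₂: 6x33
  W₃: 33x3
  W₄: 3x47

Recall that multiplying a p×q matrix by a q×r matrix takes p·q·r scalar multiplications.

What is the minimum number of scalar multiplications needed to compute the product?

4887

Adjacent pairs: W₁W₂ = 27·6·33 = 5346; W₂W₃ = 6·33·3 = 594; W₃W₄ = 33·3·47 = 4653.
Length 3: W₁..W₃: k=1: 0+594+27·6·3=1080; k=2: 5346+0+27·33·3=8019 → min 1080 | W₂..W₄: k=2: 0+4653+6·33·47=13959; k=3: 594+0+6·3·47=1440 → min 1440.
Length 4: W₁..W₄: k=1: 0+1440+27·6·47=9054; k=2: 5346+4653+27·33·47=51876; k=3: 1080+0+27·3·47=4887 → min 4887.
Optimal order: ((W₁ × (W₂ × W₃)) × W₄) with cost 4887.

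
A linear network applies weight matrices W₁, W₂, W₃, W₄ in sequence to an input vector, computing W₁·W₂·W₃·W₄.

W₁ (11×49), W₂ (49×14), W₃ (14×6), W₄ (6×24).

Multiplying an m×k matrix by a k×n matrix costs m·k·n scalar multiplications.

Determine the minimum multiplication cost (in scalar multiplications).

Adjacent pairs: W₁W₂ = 11·49·14 = 7546; W₂W₃ = 49·14·6 = 4116; W₃W₄ = 14·6·24 = 2016.
Length 3: W₁..W₃: k=1: 0+4116+11·49·6=7350; k=2: 7546+0+11·14·6=8470 → min 7350 | W₂..W₄: k=2: 0+2016+49·14·24=18480; k=3: 4116+0+49·6·24=11172 → min 11172.
Length 4: W₁..W₄: k=1: 0+11172+11·49·24=24108; k=2: 7546+2016+11·14·24=13258; k=3: 7350+0+11·6·24=8934 → min 8934.
Optimal order: ((W₁·(W₂·W₃))·W₄) with cost 8934.

8934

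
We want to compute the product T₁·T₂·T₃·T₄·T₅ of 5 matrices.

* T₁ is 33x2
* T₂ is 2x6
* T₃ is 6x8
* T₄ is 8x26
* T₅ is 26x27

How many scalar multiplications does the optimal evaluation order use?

3698

Adjacent pairs: T₁T₂ = 33·2·6 = 396; T₂T₃ = 2·6·8 = 96; T₃T₄ = 6·8·26 = 1248; T₄T₅ = 8·26·27 = 5616.
Length 3: T₁..T₃: k=1: 0+96+33·2·8=624; k=2: 396+0+33·6·8=1980 → min 624 | T₂..T₄: k=2: 0+1248+2·6·26=1560; k=3: 96+0+2·8·26=512 → min 512 | T₃..T₅: k=3: 0+5616+6·8·27=6912; k=4: 1248+0+6·26·27=5460 → min 5460.
Length 4: T₁..T₄: k=1: 0+512+33·2·26=2228; k=2: 396+1248+33·6·26=6792; k=3: 624+0+33·8·26=7488 → min 2228 | T₂..T₅: k=2: 0+5460+2·6·27=5784; k=3: 96+5616+2·8·27=6144; k=4: 512+0+2·26·27=1916 → min 1916.
Length 5: T₁..T₅: k=1: 0+1916+33·2·27=3698; k=2: 396+5460+33·6·27=11202; k=3: 624+5616+33·8·27=13368; k=4: 2228+0+33·26·27=25394 → min 3698.
Optimal order: (T₁·(((T₂·T₃)·T₄)·T₅)) with cost 3698.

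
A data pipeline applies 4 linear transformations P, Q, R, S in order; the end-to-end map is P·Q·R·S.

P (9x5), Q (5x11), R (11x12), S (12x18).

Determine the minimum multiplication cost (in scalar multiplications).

Adjacent pairs: PQ = 9·5·11 = 495; QR = 5·11·12 = 660; RS = 11·12·18 = 2376.
Length 3: P..R: k=1: 0+660+9·5·12=1200; k=2: 495+0+9·11·12=1683 → min 1200 | Q..S: k=2: 0+2376+5·11·18=3366; k=3: 660+0+5·12·18=1740 → min 1740.
Length 4: P..S: k=1: 0+1740+9·5·18=2550; k=2: 495+2376+9·11·18=4653; k=3: 1200+0+9·12·18=3144 → min 2550.
Optimal order: (P·((Q·R)·S)) with cost 2550.

2550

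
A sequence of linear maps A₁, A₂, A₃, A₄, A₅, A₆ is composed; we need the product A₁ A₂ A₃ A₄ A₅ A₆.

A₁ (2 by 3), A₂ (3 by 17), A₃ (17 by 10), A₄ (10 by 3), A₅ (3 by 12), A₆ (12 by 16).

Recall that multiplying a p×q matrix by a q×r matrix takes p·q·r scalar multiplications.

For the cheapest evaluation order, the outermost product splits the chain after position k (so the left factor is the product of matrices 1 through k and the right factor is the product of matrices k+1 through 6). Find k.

Adjacent pairs: A₁A₂ = 2·3·17 = 102; A₂A₃ = 3·17·10 = 510; A₃A₄ = 17·10·3 = 510; A₄A₅ = 10·3·12 = 360; A₅A₆ = 3·12·16 = 576.
Length 3: A₁..A₃: k=1: 0+510+2·3·10=570; k=2: 102+0+2·17·10=442 → min 442 | A₂..A₄: k=2: 0+510+3·17·3=663; k=3: 510+0+3·10·3=600 → min 600 | A₃..A₅: k=3: 0+360+17·10·12=2400; k=4: 510+0+17·3·12=1122 → min 1122 | A₄..A₆: k=4: 0+576+10·3·16=1056; k=5: 360+0+10·12·16=2280 → min 1056.
Length 4: A₁..A₄: k=1: 0+600+2·3·3=618; k=2: 102+510+2·17·3=714; k=3: 442+0+2·10·3=502 → min 502 | A₂..A₅: k=2: 0+1122+3·17·12=1734; k=3: 510+360+3·10·12=1230; k=4: 600+0+3·3·12=708 → min 708 | A₃..A₆: k=3: 0+1056+17·10·16=3776; k=4: 510+576+17·3·16=1902; k=5: 1122+0+17·12·16=4386 → min 1902.
Length 5: A₁..A₅: k=1: 0+708+2·3·12=780; k=2: 102+1122+2·17·12=1632; k=3: 442+360+2·10·12=1042; k=4: 502+0+2·3·12=574 → min 574 | A₂..A₆: k=2: 0+1902+3·17·16=2718; k=3: 510+1056+3·10·16=2046; k=4: 600+576+3·3·16=1320; k=5: 708+0+3·12·16=1284 → min 1284.
Top-level splits: k=1: (A₁..A₁)·(A₂..A₆) → 0+1284+2·3·16 = 1380; k=2: (A₁..A₂)·(A₃..A₆) → 102+1902+2·17·16 = 2548; k=3: (A₁..A₃)·(A₄..A₆) → 442+1056+2·10·16 = 1818; k=4: (A₁..A₄)·(A₅..A₆) → 502+576+2·3·16 = 1174; k=5: (A₁..A₅)·(A₆..A₆) → 574+0+2·12·16 = 958.
Best split is after A₅, i.e. k = 5.

5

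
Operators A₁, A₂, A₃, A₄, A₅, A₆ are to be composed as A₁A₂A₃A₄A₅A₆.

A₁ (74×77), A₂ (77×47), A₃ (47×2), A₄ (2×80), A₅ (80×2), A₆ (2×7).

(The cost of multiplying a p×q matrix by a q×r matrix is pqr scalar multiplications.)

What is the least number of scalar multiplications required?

20018

Adjacent pairs: A₁A₂ = 74·77·47 = 267806; A₂A₃ = 77·47·2 = 7238; A₃A₄ = 47·2·80 = 7520; A₄A₅ = 2·80·2 = 320; A₅A₆ = 80·2·7 = 1120.
Length 3: A₁..A₃: k=1: 0+7238+74·77·2=18634; k=2: 267806+0+74·47·2=274762 → min 18634 | A₂..A₄: k=2: 0+7520+77·47·80=297040; k=3: 7238+0+77·2·80=19558 → min 19558 | A₃..A₅: k=3: 0+320+47·2·2=508; k=4: 7520+0+47·80·2=15040 → min 508 | A₄..A₆: k=4: 0+1120+2·80·7=2240; k=5: 320+0+2·2·7=348 → min 348.
Length 4: A₁..A₄: k=1: 0+19558+74·77·80=475398; k=2: 267806+7520+74·47·80=553566; k=3: 18634+0+74·2·80=30474 → min 30474 | A₂..A₅: k=2: 0+508+77·47·2=7746; k=3: 7238+320+77·2·2=7866; k=4: 19558+0+77·80·2=31878 → min 7746 | A₃..A₆: k=3: 0+348+47·2·7=1006; k=4: 7520+1120+47·80·7=34960; k=5: 508+0+47·2·7=1166 → min 1006.
Length 5: A₁..A₅: k=1: 0+7746+74·77·2=19142; k=2: 267806+508+74·47·2=275270; k=3: 18634+320+74·2·2=19250; k=4: 30474+0+74·80·2=42314 → min 19142 | A₂..A₆: k=2: 0+1006+77·47·7=26339; k=3: 7238+348+77·2·7=8664; k=4: 19558+1120+77·80·7=63798; k=5: 7746+0+77·2·7=8824 → min 8664.
Length 6: A₁..A₆: k=1: 0+8664+74·77·7=48550; k=2: 267806+1006+74·47·7=293158; k=3: 18634+348+74·2·7=20018; k=4: 30474+1120+74·80·7=73034; k=5: 19142+0+74·2·7=20178 → min 20018.
Optimal order: ((A₁(A₂A₃))((A₄A₅)A₆)) with cost 20018.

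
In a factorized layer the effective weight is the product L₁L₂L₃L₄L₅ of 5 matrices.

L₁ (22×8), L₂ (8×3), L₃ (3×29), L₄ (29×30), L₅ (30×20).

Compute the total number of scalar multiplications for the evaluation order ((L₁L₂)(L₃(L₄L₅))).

20988

(L₁L₂): 22×8 by 8×3 → 22×3, cost 22·8·3 = 528
(L₄L₅): 29×30 by 30×20 → 29×20, cost 29·30·20 = 17400
(L₃(L₄L₅)): 3×29 by 29×20 → 3×20, cost 3·29·20 = 1740; cumulative 19140
((L₁L₂)(L₃(L₄L₅))): 22×3 by 3×20 → 22×20, cost 22·3·20 = 1320; cumulative 20988
Total: 20988 scalar multiplications.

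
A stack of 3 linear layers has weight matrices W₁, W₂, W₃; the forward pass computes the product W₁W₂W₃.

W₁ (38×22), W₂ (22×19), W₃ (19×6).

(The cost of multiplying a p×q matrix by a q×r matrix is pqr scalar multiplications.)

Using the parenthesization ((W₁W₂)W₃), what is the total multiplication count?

20216

(W₁W₂): 38×22 by 22×19 → 38×19, cost 38·22·19 = 15884
((W₁W₂)W₃): 38×19 by 19×6 → 38×6, cost 38·19·6 = 4332; cumulative 20216
Total: 20216 scalar multiplications.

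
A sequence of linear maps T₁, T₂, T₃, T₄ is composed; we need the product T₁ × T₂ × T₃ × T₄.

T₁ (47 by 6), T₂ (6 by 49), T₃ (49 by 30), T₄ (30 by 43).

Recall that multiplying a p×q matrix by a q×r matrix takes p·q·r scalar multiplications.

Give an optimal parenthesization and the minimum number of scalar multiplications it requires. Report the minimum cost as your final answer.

28686

Adjacent pairs: T₁T₂ = 47·6·49 = 13818; T₂T₃ = 6·49·30 = 8820; T₃T₄ = 49·30·43 = 63210.
Length 3: T₁..T₃: k=1: 0+8820+47·6·30=17280; k=2: 13818+0+47·49·30=82908 → min 17280 | T₂..T₄: k=2: 0+63210+6·49·43=75852; k=3: 8820+0+6·30·43=16560 → min 16560.
Length 4: T₁..T₄: k=1: 0+16560+47·6·43=28686; k=2: 13818+63210+47·49·43=176057; k=3: 17280+0+47·30·43=77910 → min 28686.
Optimal parenthesization: (T₁ × ((T₂ × T₃) × T₄)) with cost 28686.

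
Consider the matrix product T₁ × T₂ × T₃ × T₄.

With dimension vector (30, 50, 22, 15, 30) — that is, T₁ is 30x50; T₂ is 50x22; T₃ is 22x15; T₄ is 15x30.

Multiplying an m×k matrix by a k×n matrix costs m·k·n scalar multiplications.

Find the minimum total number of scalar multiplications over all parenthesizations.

Adjacent pairs: T₁T₂ = 30·50·22 = 33000; T₂T₃ = 50·22·15 = 16500; T₃T₄ = 22·15·30 = 9900.
Length 3: T₁..T₃: k=1: 0+16500+30·50·15=39000; k=2: 33000+0+30·22·15=42900 → min 39000 | T₂..T₄: k=2: 0+9900+50·22·30=42900; k=3: 16500+0+50·15·30=39000 → min 39000.
Length 4: T₁..T₄: k=1: 0+39000+30·50·30=84000; k=2: 33000+9900+30·22·30=62700; k=3: 39000+0+30·15·30=52500 → min 52500.
Optimal order: ((T₁ × (T₂ × T₃)) × T₄) with cost 52500.

52500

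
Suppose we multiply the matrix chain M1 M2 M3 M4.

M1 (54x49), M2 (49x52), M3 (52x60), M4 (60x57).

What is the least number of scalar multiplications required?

Adjacent pairs: M1M2 = 54·49·52 = 137592; M2M3 = 49·52·60 = 152880; M3M4 = 52·60·57 = 177840.
Length 3: M1..M3: k=1: 0+152880+54·49·60=311640; k=2: 137592+0+54·52·60=306072 → min 306072 | M2..M4: k=2: 0+177840+49·52·57=323076; k=3: 152880+0+49·60·57=320460 → min 320460.
Length 4: M1..M4: k=1: 0+320460+54·49·57=471282; k=2: 137592+177840+54·52·57=475488; k=3: 306072+0+54·60·57=490752 → min 471282.
Optimal order: (M1 ((M2 M3) M4)) with cost 471282.

471282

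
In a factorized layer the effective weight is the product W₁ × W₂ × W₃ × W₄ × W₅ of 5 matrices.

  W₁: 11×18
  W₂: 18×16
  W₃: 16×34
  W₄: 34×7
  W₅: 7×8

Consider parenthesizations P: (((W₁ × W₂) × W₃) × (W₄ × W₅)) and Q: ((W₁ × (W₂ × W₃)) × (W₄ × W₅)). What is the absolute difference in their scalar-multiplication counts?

7372

Order P = (((W₁ × W₂) × W₃) × (W₄ × W₅)): (W₁ × W₂): 11×18 by 18×16 → 11×16, cost 11·18·16 = 3168; ((W₁ × W₂) × W₃): 11×16 by 16×34 → 11×34, cost 11·16·34 = 5984; cumulative 9152; (W₄ × W₅): 34×7 by 7×8 → 34×8, cost 34·7·8 = 1904; (((W₁ × W₂) × W₃) × (W₄ × W₅)): 11×34 by 34×8 → 11×8, cost 11·34·8 = 2992; cumulative 14048. Total 14048.
Order Q = ((W₁ × (W₂ × W₃)) × (W₄ × W₅)): (W₂ × W₃): 18×16 by 16×34 → 18×34, cost 18·16·34 = 9792; (W₁ × (W₂ × W₃)): 11×18 by 18×34 → 11×34, cost 11·18·34 = 6732; cumulative 16524; (W₄ × W₅): 34×7 by 7×8 → 34×8, cost 34·7·8 = 1904; ((W₁ × (W₂ × W₃)) × (W₄ × W₅)): 11×34 by 34×8 → 11×8, cost 11·34·8 = 2992; cumulative 21420. Total 21420.
Difference: |14048 − 21420| = 7372.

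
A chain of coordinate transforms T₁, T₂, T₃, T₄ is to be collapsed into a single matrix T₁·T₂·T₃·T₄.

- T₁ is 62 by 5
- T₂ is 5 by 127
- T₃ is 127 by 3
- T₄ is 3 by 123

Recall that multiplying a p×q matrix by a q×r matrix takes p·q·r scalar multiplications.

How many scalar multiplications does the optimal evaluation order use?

25713

Adjacent pairs: T₁T₂ = 62·5·127 = 39370; T₂T₃ = 5·127·3 = 1905; T₃T₄ = 127·3·123 = 46863.
Length 3: T₁..T₃: k=1: 0+1905+62·5·3=2835; k=2: 39370+0+62·127·3=62992 → min 2835 | T₂..T₄: k=2: 0+46863+5·127·123=124968; k=3: 1905+0+5·3·123=3750 → min 3750.
Length 4: T₁..T₄: k=1: 0+3750+62·5·123=41880; k=2: 39370+46863+62·127·123=1054735; k=3: 2835+0+62·3·123=25713 → min 25713.
Optimal order: ((T₁·(T₂·T₃))·T₄) with cost 25713.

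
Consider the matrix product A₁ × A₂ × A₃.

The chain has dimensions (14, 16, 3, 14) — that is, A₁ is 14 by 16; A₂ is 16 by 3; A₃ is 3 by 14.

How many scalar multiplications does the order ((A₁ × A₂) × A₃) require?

(A₁ × A₂): 14×16 by 16×3 → 14×3, cost 14·16·3 = 672
((A₁ × A₂) × A₃): 14×3 by 3×14 → 14×14, cost 14·3·14 = 588; cumulative 1260
Total: 1260 scalar multiplications.

1260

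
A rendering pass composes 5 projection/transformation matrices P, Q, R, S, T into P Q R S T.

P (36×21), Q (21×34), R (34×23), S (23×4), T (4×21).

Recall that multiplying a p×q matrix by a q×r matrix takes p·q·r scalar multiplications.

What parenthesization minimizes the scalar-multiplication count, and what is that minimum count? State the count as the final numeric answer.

12032

Adjacent pairs: PQ = 36·21·34 = 25704; QR = 21·34·23 = 16422; RS = 34·23·4 = 3128; ST = 23·4·21 = 1932.
Length 3: P..R: k=1: 0+16422+36·21·23=33810; k=2: 25704+0+36·34·23=53856 → min 33810 | Q..S: k=2: 0+3128+21·34·4=5984; k=3: 16422+0+21·23·4=18354 → min 5984 | R..T: k=3: 0+1932+34·23·21=18354; k=4: 3128+0+34·4·21=5984 → min 5984.
Length 4: P..S: k=1: 0+5984+36·21·4=9008; k=2: 25704+3128+36·34·4=33728; k=3: 33810+0+36·23·4=37122 → min 9008 | Q..T: k=2: 0+5984+21·34·21=20978; k=3: 16422+1932+21·23·21=28497; k=4: 5984+0+21·4·21=7748 → min 7748.
Length 5: P..T: k=1: 0+7748+36·21·21=23624; k=2: 25704+5984+36·34·21=57392; k=3: 33810+1932+36·23·21=53130; k=4: 9008+0+36·4·21=12032 → min 12032.
Optimal parenthesization: ((P (Q (R S))) T) with cost 12032.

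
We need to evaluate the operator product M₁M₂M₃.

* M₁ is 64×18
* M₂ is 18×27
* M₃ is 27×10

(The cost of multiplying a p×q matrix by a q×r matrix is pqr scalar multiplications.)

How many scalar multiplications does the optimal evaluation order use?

Order (M₁(M₂M₃)): (M₂M₃): 18×27 by 27×10 → 18×10, cost 18·27·10 = 4860; (M₁(M₂M₃)): 64×18 by 18×10 → 64×10, cost 64·18·10 = 11520; cumulative 16380. Total 16380.
Order ((M₁M₂)M₃): (M₁M₂): 64×18 by 18×27 → 64×27, cost 64·18·27 = 31104; ((M₁M₂)M₃): 64×27 by 27×10 → 64×10, cost 64·27·10 = 17280; cumulative 48384. Total 48384.
Minimum: 16380.

16380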